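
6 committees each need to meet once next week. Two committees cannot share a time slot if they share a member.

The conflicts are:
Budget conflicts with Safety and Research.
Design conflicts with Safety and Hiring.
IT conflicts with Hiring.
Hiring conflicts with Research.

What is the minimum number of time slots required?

The cycle Research-Hiring-Design-Safety-Budget-Research has odd length 5, so it cannot be 2-colored; at least 3 time slots are needed.
3 time slots suffice: time slot 1 → {Budget, Hiring}; time slot 2 → {Design, IT, Research}; time slot 3 → {Safety}. Every pair that conflicts lands in different time slots.

3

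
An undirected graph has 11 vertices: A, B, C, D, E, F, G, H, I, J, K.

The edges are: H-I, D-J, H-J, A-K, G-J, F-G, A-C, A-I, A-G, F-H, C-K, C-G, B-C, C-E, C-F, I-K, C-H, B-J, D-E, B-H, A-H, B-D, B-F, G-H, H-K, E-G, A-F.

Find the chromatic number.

A, C, F, G, H are mutually adjacent (a clique of size 5), so at least 5 colors are needed.
5 colors suffice: color 1 → {D, H}; color 2 → {C, I, J}; color 3 → {B, G, K}; color 4 → {A, E}; color 5 → {F}. No two adjacent vertices share a color.

5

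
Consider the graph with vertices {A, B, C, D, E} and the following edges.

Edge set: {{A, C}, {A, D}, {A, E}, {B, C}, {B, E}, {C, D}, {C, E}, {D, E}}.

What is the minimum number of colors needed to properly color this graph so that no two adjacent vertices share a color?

4

A, C, D, E are pairwise adjacent (a clique of size 4), so at least 4 colors are needed.
4 colors suffice: color red → {E}; color blue → {C}; color green → {B, D}; color yellow → {A}. Each edge has distinct colors on its endpoints.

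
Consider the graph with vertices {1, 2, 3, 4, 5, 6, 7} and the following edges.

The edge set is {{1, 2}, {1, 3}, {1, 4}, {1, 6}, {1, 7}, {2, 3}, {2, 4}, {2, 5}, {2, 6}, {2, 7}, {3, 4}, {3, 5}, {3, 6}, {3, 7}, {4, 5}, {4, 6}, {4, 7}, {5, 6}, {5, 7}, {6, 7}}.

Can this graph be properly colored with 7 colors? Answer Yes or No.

The chromatic number is 6. 1, 2, 3, 4, 6, 7 form a clique, so at least 6 colors are needed.
One proper 6-coloring: 1=orange, 2=yellow, 3=purple, 4=green, 5=orange, 6=blue, 7=red.
Since 7 ≥ 6, a proper 7-coloring certainly exists.

Yes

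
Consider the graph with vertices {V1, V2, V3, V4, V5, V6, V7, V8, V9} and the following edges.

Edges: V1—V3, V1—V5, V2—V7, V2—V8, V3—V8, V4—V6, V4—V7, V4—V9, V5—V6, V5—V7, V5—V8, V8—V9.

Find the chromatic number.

The cycle V5-V8-V9-V4-V7-V5 has odd length 5, so it cannot be 2-colored; at least 3 colors are needed.
3 colors suffice: color 1 → {V1, V4, V8}; color 2 → {V2, V3, V5, V9}; color 3 → {V6, V7}. Each edge has distinct colors on its endpoints.

3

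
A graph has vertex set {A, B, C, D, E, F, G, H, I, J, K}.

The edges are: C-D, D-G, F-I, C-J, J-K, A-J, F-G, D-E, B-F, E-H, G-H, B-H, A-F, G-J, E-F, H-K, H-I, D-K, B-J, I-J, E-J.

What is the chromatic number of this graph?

D and G are adjacent, so at least 2 colors are needed.
2 colors suffice: A=blue, B=blue, C=blue, D=red, E=blue, F=red, G=blue, H=red, I=blue, J=red, K=blue. Each edge has distinct colors on its endpoints.

2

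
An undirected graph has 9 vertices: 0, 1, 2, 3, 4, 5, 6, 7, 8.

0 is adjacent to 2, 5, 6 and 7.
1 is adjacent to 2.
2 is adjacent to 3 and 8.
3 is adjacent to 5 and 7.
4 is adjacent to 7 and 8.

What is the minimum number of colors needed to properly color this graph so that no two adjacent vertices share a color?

The cycle 4-7-3-2-8-4 has odd length 5, so it cannot be 2-colored; at least 3 colors are needed.
3 colors suffice: color red → {0, 1, 3, 8}; color blue → {2, 5, 6, 7}; color green → {4}. Each edge has distinct colors on its endpoints.

3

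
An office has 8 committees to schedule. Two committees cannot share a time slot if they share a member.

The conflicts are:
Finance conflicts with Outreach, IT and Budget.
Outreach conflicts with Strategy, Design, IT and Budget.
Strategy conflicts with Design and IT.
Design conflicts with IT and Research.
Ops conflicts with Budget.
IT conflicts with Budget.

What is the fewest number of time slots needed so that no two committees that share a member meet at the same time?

4

Outreach, Strategy, Design, IT are mutually in conflict, so at least 4 time slots are needed.
Using 4 time slots: Finance=4, Outreach=1, Strategy=4, Design=3, Ops=1, IT=2, Budget=3, Research=1. No two conflicting committees share a time slot.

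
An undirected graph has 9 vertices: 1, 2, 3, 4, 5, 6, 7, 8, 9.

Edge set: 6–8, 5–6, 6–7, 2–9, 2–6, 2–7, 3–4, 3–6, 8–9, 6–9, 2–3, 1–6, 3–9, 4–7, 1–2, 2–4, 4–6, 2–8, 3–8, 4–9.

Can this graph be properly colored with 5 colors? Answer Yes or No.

The chromatic number is 5. 2, 3, 4, 6, 9 form a clique, so at least 5 colors are needed.
One proper 5-coloring: 1=green, 2=blue, 3=green, 4=yellow, 5=blue, 6=red, 7=green, 8=yellow, 9=purple.
That is already a proper 5-coloring.

Yes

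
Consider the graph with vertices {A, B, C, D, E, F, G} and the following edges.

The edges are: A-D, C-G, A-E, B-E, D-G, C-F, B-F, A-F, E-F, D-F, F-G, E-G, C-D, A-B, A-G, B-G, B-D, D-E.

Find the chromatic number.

A, B, D, E, F, G are mutually adjacent (a clique of size 6), so at least 6 colors are needed.
A valid assignment using 6 colors: A=5, B=6, C=4, D=3, E=4, F=1, G=2. No two adjacent vertices share a color.

6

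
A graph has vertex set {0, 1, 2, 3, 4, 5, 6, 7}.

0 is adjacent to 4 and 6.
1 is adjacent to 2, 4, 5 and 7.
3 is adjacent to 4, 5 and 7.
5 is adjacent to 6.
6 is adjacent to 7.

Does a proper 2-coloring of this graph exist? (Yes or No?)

The cycle 6-5-1-4-0-6 has odd length 5, so it cannot be 2-colored; at least 3 colors are needed.
So 2 colors are not enough.

No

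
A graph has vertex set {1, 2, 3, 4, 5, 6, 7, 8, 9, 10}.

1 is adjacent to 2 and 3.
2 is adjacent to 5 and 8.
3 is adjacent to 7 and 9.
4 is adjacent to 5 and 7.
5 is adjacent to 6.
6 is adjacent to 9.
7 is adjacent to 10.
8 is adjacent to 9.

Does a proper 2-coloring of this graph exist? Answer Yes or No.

The cycle 6-5-2-8-9-6 has odd length 5, so it cannot be 2-colored; at least 3 colors are needed.
So 2 colors are not enough.

No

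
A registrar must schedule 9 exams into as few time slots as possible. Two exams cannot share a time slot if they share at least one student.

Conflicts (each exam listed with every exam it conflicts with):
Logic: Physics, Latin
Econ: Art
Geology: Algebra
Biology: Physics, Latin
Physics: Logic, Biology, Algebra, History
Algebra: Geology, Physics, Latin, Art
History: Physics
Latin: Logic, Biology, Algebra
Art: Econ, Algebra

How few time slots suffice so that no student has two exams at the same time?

Algebra and Latin conflict, so at least 2 time slots are needed.
2 time slots suffice: time slot 1 → {Logic, Econ, Biology, Algebra, History}; time slot 2 → {Geology, Physics, Latin, Art}. Each listed conflict is separated.

2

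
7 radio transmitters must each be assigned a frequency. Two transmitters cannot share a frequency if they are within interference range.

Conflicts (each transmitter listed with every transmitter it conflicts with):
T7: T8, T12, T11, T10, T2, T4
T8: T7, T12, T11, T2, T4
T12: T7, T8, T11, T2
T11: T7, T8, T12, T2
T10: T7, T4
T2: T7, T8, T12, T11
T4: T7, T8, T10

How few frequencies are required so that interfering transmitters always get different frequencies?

5

T7, T8, T12, T11, T2 are mutually in conflict, so at least 5 frequencies are needed.
Using 5 frequencies: T7=1, T8=2, T12=4, T11=5, T10=2, T2=3, T4=3. No two conflicting transmitters share a frequency.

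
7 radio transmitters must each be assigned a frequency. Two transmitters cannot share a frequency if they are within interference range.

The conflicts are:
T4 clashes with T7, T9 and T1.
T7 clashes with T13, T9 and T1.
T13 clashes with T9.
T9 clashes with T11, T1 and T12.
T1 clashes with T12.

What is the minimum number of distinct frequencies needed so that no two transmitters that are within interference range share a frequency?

4

T4, T7, T9, T1 all conflict with each other, so at least 4 frequencies are needed.
4 frequencies suffice: frequency 1 → {T9}; frequency 2 → {T13, T11, T1}; frequency 3 → {T7, T12}; frequency 4 → {T4}. Each listed conflict is separated.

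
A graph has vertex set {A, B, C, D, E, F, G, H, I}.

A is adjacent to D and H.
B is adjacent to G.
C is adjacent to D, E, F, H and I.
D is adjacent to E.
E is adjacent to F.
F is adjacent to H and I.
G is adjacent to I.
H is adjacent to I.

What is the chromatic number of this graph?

4

C, F, H, I are pairwise adjacent (a clique of size 4), so at least 4 colors are needed.
4 colors suffice: A=red, B=blue, C=red, D=blue, E=yellow, F=green, G=red, H=blue, I=yellow. No two adjacent vertices share a color.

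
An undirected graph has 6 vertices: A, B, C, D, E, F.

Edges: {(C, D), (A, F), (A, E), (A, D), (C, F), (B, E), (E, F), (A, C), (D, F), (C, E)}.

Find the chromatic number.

A, C, D, F are pairwise adjacent (a clique of size 4), so at least 4 colors are needed.
4 colors suffice: color red → {A, B}; color blue → {D, E}; color green → {C}; color yellow → {F}. Every edge joins two different colors.

4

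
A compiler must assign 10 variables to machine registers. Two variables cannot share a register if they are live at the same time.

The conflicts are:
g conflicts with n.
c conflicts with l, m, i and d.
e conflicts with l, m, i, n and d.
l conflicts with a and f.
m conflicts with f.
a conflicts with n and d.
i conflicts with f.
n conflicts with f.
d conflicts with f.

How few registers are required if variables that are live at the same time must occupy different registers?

l and a conflict, so at least 2 registers are needed.
A valid assignment using 2 registers: g=1, c=1, e=1, l=2, m=2, a=1, i=2, n=2, d=2, f=1. Each listed conflict is separated.

2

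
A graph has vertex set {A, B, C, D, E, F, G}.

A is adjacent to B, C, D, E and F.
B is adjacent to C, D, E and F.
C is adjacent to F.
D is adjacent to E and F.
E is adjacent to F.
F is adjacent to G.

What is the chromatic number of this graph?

5

A, B, D, E, F are mutually adjacent (a clique of size 5), so at least 5 colors are needed.
5 colors suffice: A=2, B=3, C=4, D=5, E=4, F=1, G=2. Every edge joins two different colors.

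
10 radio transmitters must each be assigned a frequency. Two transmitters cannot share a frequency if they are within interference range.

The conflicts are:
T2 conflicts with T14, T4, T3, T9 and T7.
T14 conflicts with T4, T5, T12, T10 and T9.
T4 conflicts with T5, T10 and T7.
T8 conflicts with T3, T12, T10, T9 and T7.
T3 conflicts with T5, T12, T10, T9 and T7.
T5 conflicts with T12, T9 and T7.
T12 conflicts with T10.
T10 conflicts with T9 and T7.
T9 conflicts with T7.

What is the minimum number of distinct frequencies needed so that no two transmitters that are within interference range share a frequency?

5

T8, T3, T10, T9, T7 are mutually in conflict, so at least 5 frequencies are needed.
A valid assignment using 5 frequencies: T2=2, T14=1, T4=3, T8=5, T3=4, T5=2, T12=3, T10=2, T9=3, T7=1. Each listed conflict is separated.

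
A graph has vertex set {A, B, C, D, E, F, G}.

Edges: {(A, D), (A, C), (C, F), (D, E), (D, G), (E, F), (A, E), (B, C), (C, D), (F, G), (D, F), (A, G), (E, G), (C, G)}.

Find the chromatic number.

4

A, C, D, G are pairwise adjacent (a clique of size 4), so at least 4 colors are needed.
One proper 4-coloring: A=4, B=1, C=3, D=1, E=3, F=4, G=2. Each edge has distinct colors on its endpoints.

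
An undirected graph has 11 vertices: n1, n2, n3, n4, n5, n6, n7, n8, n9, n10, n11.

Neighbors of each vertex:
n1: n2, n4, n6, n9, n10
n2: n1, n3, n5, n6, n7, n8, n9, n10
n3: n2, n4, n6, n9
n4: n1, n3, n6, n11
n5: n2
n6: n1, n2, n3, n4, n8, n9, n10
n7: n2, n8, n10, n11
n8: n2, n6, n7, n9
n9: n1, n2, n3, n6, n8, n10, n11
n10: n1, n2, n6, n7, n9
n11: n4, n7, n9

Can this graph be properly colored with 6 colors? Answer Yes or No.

The chromatic number is 5. n1, n2, n6, n9, n10 are pairwise adjacent (a clique of size 5), so at least 5 colors are needed.
5 colors suffice: color 1 → {n2, n4}; color 2 → {n5, n7, n9}; color 3 → {n6, n11}; color 4 → {n3, n8, n10}; color 5 → {n1}.
Since 6 ≥ 5, a proper 6-coloring certainly exists.

Yes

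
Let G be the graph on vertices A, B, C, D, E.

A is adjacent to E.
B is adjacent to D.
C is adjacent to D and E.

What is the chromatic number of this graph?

2

B and D are adjacent, so at least 2 colors are needed.
2 colors suffice: color 1 → {A, B, C}; color 2 → {D, E}. Each edge has distinct colors on its endpoints.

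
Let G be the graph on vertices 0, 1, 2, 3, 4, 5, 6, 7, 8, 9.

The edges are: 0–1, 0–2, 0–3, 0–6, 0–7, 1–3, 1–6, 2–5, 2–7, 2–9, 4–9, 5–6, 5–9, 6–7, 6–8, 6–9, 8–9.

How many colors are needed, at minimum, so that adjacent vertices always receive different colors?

3

0, 1, 6 are pairwise adjacent, so at least 3 colors are needed.
3 colors suffice: color red → {2, 3, 4, 6}; color blue → {0, 9}; color green → {1, 5, 7, 8}. No two adjacent vertices share a color.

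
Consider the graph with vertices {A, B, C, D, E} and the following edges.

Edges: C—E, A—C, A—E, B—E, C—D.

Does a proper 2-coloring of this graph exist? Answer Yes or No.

No

A, C, E are pairwise adjacent, so at least 3 colors are needed.
So 2 colors are not enough.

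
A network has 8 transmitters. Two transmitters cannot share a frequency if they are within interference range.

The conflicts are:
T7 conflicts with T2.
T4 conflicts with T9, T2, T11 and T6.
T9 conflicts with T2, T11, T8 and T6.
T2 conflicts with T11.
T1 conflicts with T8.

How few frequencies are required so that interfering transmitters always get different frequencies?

T4, T9, T2, T11 pairwise conflict, so at least 4 frequencies are needed.
4 frequencies suffice: frequency 1 → {T7, T9, T1}; frequency 2 → {T2, T8, T6}; frequency 3 → {T4}; frequency 4 → {T11}. Each listed conflict is separated.

4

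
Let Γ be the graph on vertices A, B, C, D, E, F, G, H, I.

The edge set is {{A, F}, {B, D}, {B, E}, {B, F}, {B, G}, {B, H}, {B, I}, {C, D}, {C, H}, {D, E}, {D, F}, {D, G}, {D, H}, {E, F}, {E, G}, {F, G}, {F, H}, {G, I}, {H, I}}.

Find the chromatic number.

B, D, E, F, G are pairwise adjacent (a clique of size 5), so at least 5 colors are needed.
One proper 5-coloring: A=2, B=2, C=1, D=3, E=5, F=1, G=4, H=4, I=1. Each edge has distinct colors on its endpoints.

5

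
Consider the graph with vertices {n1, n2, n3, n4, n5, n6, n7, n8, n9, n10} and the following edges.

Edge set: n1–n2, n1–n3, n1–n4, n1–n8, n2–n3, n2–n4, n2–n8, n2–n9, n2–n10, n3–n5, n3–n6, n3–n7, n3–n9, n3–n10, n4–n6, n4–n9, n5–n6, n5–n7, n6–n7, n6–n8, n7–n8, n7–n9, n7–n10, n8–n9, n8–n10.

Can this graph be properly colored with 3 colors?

n3, n5, n6, n7 are mutually adjacent (a clique of size 4), so at least 4 colors are needed.
So 3 colors are not enough.

No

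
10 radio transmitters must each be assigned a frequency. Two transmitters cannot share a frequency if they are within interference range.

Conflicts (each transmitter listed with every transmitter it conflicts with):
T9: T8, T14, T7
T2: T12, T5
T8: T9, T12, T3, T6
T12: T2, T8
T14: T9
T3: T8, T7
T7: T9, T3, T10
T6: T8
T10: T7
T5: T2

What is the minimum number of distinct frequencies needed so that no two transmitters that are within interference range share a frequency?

T8 and T3 conflict, so at least 2 frequencies are needed.
A valid assignment using 2 frequencies: T9=2, T2=1, T8=1, T12=2, T14=1, T3=2, T7=1, T6=2, T10=2, T5=2. No two conflicting transmitters share a frequency.

2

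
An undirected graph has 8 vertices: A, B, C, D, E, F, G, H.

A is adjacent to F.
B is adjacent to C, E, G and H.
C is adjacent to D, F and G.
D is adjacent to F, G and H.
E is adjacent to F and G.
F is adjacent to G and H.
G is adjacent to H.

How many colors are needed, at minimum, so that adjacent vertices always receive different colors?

C, D, F, G are pairwise adjacent (a clique of size 4), so at least 4 colors are needed.
4 colors suffice: color 1 → {B, F}; color 2 → {A, G}; color 3 → {D, E}; color 4 → {C, H}. Each edge has distinct colors on its endpoints.

4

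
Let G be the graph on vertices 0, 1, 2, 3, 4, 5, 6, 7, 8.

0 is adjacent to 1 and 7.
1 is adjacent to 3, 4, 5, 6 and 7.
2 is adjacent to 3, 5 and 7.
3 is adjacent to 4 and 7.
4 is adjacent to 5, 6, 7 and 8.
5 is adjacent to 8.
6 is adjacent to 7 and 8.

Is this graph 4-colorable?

Yes

The chromatic number is 4. 1, 3, 4, 7 are pairwise adjacent (a clique of size 4), so at least 4 colors are needed.
A valid assignment using 4 colors: 0=green, 1=red, 2=red, 3=yellow, 4=green, 5=blue, 6=yellow, 7=blue, 8=red.
That is already a proper 4-coloring.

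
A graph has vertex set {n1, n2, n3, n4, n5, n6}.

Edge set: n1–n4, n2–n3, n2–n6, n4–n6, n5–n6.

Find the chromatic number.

n5 and n6 are adjacent, so at least 2 colors are needed.
2 colors suffice: color 1 → {n1, n3, n6}; color 2 → {n2, n4, n5}. Each edge has distinct colors on its endpoints.

2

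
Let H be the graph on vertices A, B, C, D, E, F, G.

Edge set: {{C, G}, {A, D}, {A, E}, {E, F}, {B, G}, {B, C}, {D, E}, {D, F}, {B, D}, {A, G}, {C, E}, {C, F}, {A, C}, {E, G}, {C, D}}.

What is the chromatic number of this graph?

C, D, E, F are pairwise adjacent (a clique of size 4), so at least 4 colors are needed.
4 colors suffice: A=4, B=3, C=1, D=2, E=3, F=4, G=2. Every edge joins two different colors.

4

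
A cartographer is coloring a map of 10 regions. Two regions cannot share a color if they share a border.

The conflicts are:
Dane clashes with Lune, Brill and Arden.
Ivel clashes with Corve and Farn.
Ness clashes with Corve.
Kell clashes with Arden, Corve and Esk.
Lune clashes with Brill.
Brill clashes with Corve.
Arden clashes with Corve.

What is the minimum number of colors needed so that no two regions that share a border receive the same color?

Dane, Lune, Brill pairwise conflict, so at least 3 colors are needed.
3 colors suffice: color 1 → {Dane, Corve, Esk, Farn}; color 2 → {Ivel, Ness, Kell, Brill}; color 3 → {Lune, Arden}. Every pair that conflicts lands in different colors.

3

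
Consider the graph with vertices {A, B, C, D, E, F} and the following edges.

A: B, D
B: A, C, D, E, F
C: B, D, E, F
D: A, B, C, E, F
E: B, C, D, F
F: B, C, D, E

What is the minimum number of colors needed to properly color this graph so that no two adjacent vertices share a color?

5

B, C, D, E, F are mutually adjacent (a clique of size 5), so at least 5 colors are needed.
5 colors suffice: color red → {B}; color blue → {D}; color green → {A, E}; color yellow → {F}; color purple → {C}. Every edge joins two different colors.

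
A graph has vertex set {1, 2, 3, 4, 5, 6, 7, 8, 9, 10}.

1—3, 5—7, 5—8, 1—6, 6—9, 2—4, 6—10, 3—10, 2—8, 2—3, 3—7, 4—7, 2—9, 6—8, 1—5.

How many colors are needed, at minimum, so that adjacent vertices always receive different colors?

The cycle 2-3-1-6-9-2 has odd length 5, so it cannot be 2-colored; at least 3 colors are needed.
3 colors suffice: color a → {3, 4, 5, 6}; color b → {1, 2, 7, 10}; color c → {8, 9}. No two adjacent vertices share a color.

3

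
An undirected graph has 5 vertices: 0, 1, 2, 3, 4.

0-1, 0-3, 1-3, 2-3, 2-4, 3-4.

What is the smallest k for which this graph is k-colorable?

3

2, 3, 4 are mutually adjacent, so at least 3 colors are needed.
3 colors suffice: color a → {3}; color b → {0, 4}; color c → {1, 2}. No two adjacent vertices share a color.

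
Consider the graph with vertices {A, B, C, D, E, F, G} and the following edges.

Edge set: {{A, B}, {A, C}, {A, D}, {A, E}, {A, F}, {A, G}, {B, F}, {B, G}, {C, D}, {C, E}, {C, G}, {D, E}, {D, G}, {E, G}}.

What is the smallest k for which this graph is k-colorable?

A, C, D, E, G form a clique, so at least 5 colors are needed.
A valid assignment using 5 colors: A=1, B=3, C=5, D=4, E=3, F=2, G=2. Every edge joins two different colors.

5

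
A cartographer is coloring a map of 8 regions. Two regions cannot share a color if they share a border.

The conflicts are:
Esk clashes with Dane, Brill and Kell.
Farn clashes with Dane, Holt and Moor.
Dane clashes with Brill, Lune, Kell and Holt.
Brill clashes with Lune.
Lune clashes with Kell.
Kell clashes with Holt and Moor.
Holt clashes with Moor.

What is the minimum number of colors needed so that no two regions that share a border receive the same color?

Farn, Holt, Moor are mutually in conflict, so at least 3 colors are needed.
One proper 3-coloring: Esk=3, Farn=2, Dane=1, Brill=2, Lune=3, Kell=2, Holt=3, Moor=1. Every pair that conflicts lands in different colors.

3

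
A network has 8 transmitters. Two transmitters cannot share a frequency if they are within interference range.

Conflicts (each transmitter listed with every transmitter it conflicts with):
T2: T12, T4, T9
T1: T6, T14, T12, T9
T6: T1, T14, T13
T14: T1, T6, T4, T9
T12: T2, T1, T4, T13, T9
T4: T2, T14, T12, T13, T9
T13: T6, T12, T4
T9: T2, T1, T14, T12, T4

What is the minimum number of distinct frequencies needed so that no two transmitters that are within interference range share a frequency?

T2, T12, T4, T9 pairwise conflict, so at least 4 frequencies are needed.
Using 4 frequencies: T2=4, T1=2, T6=3, T14=1, T12=1, T4=2, T13=4, T9=3. Each listed conflict is separated.

4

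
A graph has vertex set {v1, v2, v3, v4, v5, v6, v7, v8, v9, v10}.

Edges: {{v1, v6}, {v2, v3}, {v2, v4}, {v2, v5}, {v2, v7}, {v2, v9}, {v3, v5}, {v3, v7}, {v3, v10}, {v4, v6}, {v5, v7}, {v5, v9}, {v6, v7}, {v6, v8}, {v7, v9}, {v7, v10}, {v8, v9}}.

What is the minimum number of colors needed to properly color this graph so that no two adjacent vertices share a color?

v2, v3, v5, v7 form a clique, so at least 4 colors are needed.
4 colors suffice: color 1 → {v1, v4, v7, v8}; color 2 → {v2, v6, v10}; color 3 → {v3, v9}; color 4 → {v5}. Every edge joins two different colors.

4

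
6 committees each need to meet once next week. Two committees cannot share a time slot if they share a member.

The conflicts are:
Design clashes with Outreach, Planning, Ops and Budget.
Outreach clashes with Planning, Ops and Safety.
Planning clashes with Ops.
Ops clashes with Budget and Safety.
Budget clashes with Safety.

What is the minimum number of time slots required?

Design, Outreach, Planning, Ops pairwise conflict, so at least 4 time slots are needed.
A valid assignment using 4 time slots: Design=3, Outreach=2, Planning=4, Ops=1, Budget=2, Safety=3. Each listed conflict is separated.

4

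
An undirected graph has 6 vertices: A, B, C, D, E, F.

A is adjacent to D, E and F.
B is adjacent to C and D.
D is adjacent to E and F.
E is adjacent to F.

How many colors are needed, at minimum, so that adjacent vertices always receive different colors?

4

A, D, E, F are mutually adjacent (a clique of size 4), so at least 4 colors are needed.
One proper 4-coloring: A=blue, B=blue, C=red, D=red, E=green, F=yellow. Each edge has distinct colors on its endpoints.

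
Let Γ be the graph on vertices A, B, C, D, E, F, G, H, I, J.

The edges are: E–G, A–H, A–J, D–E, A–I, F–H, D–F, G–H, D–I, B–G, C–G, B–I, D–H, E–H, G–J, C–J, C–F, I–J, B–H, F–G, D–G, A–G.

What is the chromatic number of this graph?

4

D, E, G, H are mutually adjacent (a clique of size 4), so at least 4 colors are needed.
4 colors suffice: color 1 → {G, I}; color 2 → {H, J}; color 3 → {A, B, C, D}; color 4 → {E, F}. No two adjacent vertices share a color.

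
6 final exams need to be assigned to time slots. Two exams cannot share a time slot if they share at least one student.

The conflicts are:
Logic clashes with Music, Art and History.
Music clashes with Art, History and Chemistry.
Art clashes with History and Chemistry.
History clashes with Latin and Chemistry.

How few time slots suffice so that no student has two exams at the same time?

Music, Art, History, Chemistry pairwise conflict, so at least 4 time slots are needed.
Using 4 time slots: Logic=4, Music=3, Art=2, History=1, Latin=2, Chemistry=4. Each listed conflict is separated.

4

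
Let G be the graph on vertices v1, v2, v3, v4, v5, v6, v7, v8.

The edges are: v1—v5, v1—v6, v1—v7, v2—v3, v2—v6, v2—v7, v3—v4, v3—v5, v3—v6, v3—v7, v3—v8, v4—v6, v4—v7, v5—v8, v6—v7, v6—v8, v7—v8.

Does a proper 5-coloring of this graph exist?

Yes

The chromatic number is 4. v2, v3, v6, v7 are pairwise adjacent (a clique of size 4), so at least 4 colors are needed.
4 colors suffice: v1=3, v2=4, v3=3, v4=4, v5=1, v6=1, v7=2, v8=4.
Since 5 ≥ 4, a proper 5-coloring certainly exists.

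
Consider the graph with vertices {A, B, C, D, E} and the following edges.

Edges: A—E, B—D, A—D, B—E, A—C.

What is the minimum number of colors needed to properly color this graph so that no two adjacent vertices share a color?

A and D are adjacent, so at least 2 colors are needed.
2 colors suffice: color 1 → {A, B}; color 2 → {C, D, E}. Each edge has distinct colors on its endpoints.

2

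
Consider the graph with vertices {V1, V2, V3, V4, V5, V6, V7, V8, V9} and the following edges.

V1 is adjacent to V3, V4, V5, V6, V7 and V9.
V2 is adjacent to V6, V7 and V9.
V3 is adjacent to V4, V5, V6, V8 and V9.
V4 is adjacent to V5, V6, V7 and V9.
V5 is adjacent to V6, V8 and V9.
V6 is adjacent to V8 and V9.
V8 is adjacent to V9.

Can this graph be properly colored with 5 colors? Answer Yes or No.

V1, V3, V4, V5, V6, V9 form a clique, so at least 6 colors are needed.
So 5 colors are not enough.

No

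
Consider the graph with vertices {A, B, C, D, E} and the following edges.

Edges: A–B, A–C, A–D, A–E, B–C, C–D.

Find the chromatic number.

A, B, C form a triangle, so at least 3 colors are needed.
A valid assignment using 3 colors: A=1, B=3, C=2, D=3, E=2. Every edge joins two different colors.

3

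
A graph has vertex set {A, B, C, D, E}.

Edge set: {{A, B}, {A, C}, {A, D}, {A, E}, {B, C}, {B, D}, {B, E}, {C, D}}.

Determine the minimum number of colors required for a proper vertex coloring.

4

A, B, C, D are pairwise adjacent (a clique of size 4), so at least 4 colors are needed.
4 colors suffice: A=red, B=blue, C=yellow, D=green, E=green. No two adjacent vertices share a color.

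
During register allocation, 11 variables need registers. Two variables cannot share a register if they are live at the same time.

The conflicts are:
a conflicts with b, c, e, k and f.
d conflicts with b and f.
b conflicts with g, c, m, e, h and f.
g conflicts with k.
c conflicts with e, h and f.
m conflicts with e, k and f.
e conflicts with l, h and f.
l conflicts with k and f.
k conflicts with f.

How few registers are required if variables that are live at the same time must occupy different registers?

5

a, b, c, e, f pairwise conflict, so at least 5 registers are needed.
5 registers suffice: a=5, d=3, b=2, g=1, c=4, m=4, e=3, l=4, h=1, k=2, f=1. Every pair that conflicts lands in different registers.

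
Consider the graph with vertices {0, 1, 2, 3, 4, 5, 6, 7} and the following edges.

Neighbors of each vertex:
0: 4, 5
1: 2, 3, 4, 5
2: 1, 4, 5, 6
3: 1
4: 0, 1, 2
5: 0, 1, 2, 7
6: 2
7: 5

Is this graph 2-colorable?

1, 2, 5 are mutually adjacent, so at least 3 colors are needed.
So 2 colors are not enough.

No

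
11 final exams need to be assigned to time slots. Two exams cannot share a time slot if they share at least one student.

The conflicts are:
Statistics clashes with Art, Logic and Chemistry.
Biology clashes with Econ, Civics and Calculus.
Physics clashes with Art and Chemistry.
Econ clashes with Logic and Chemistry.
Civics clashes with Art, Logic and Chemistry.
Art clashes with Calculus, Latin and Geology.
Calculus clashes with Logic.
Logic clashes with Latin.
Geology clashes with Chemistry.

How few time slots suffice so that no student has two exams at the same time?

2

Geology and Chemistry conflict, so at least 2 time slots are needed.
2 time slots suffice: time slot 1 → {Biology, Art, Logic, Chemistry}; time slot 2 → {Statistics, Physics, Econ, Civics, Calculus, Latin, Geology}. Every pair that conflicts lands in different time slots.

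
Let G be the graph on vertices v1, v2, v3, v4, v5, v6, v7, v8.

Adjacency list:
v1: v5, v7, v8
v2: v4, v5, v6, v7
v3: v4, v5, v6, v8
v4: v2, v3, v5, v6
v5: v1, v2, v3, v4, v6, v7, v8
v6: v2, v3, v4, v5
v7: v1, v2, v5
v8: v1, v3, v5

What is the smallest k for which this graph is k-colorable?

4

v2, v4, v5, v6 are pairwise adjacent (a clique of size 4), so at least 4 colors are needed.
4 colors suffice: color 1 → {v5}; color 2 → {v4, v7, v8}; color 3 → {v1, v6}; color 4 → {v2, v3}. Every edge joins two different colors.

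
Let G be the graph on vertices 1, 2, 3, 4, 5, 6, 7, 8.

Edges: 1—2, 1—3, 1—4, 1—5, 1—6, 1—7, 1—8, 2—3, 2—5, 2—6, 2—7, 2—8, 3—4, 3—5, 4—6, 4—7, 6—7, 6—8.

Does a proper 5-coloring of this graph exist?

Yes

The chromatic number is 4. 1, 4, 6, 7 form a clique, so at least 4 colors are needed.
4 colors suffice: 1=red, 2=blue, 3=green, 4=blue, 5=yellow, 6=green, 7=yellow, 8=yellow.
Since 5 ≥ 4, a proper 5-coloring certainly exists.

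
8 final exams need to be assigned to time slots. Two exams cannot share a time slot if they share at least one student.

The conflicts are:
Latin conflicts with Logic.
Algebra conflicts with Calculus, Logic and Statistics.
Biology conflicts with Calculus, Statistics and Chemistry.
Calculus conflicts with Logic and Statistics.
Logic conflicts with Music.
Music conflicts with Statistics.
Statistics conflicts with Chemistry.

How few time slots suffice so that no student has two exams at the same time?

Algebra, Calculus, Statistics are mutually in conflict, so at least 3 time slots are needed.
3 time slots suffice: Latin=2, Algebra=3, Biology=3, Calculus=2, Logic=1, Music=2, Statistics=1, Chemistry=2. Each listed conflict is separated.

3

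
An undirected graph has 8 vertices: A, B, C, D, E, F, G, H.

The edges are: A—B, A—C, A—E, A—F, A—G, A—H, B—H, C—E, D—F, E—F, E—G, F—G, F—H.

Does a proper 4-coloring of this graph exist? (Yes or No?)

Yes

The chromatic number is 4. A, E, F, G are pairwise adjacent (a clique of size 4), so at least 4 colors are needed.
4 colors suffice: color red → {A, D}; color blue → {B, C, F}; color green → {E, H}; color yellow → {G}.
That is already a proper 4-coloring.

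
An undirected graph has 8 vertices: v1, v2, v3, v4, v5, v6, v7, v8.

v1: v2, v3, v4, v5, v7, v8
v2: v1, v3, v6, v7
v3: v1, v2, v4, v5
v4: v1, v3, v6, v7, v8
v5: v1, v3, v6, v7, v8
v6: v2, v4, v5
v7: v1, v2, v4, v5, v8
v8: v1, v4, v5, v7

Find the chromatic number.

4

v1, v5, v7, v8 form a clique, so at least 4 colors are needed.
4 colors suffice: color 1 → {v1, v6}; color 2 → {v3, v7}; color 3 → {v2, v4, v5}; color 4 → {v8}. Each edge has distinct colors on its endpoints.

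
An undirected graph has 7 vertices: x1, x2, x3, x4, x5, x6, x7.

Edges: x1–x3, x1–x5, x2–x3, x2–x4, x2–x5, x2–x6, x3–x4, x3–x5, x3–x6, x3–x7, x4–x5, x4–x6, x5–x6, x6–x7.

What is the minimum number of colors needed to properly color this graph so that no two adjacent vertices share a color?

5

x2, x3, x4, x5, x6 are pairwise adjacent (a clique of size 5), so at least 5 colors are needed.
One proper 5-coloring: x1=2, x2=5, x3=1, x4=4, x5=3, x6=2, x7=3. Every edge joins two different colors.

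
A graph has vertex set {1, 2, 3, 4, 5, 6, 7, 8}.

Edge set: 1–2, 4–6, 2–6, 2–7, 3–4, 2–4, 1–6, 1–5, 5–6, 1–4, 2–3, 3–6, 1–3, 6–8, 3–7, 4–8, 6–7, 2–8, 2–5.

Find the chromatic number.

1, 2, 3, 4, 6 are pairwise adjacent (a clique of size 5), so at least 5 colors are needed.
5 colors suffice: color a → {6}; color b → {2}; color c → {1, 7, 8}; color d → {3, 5}; color e → {4}. Each edge has distinct colors on its endpoints.

5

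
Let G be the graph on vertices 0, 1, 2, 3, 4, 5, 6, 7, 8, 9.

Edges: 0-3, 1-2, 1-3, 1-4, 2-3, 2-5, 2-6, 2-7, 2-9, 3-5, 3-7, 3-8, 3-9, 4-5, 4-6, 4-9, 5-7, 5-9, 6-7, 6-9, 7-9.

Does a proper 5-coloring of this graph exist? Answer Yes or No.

The chromatic number is 5. 2, 3, 5, 7, 9 form a clique, so at least 5 colors are needed.
5 colors suffice: color red → {3, 4}; color blue → {0, 1, 8, 9}; color green → {2}; color yellow → {5, 6}; color purple → {7}.
That is already a proper 5-coloring.

Yes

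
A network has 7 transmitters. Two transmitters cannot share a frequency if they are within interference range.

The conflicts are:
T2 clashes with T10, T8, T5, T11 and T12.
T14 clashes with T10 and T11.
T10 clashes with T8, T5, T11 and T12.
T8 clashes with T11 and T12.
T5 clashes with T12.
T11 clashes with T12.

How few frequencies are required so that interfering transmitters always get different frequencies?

T2, T10, T8, T11, T12 are mutually in conflict, so at least 5 frequencies are needed.
5 frequencies suffice: T2=2, T14=2, T10=1, T8=5, T5=3, T11=3, T12=4. Each listed conflict is separated.

5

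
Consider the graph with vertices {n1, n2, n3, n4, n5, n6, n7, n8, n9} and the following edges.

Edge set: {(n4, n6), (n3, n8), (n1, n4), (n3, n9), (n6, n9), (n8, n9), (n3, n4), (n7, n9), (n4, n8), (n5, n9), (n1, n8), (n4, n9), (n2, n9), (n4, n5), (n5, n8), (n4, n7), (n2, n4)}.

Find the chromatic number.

n4, n5, n8, n9 are mutually adjacent (a clique of size 4), so at least 4 colors are needed.
One proper 4-coloring: n1=2, n2=3, n3=4, n4=1, n5=4, n6=3, n7=3, n8=3, n9=2. No two adjacent vertices share a color.

4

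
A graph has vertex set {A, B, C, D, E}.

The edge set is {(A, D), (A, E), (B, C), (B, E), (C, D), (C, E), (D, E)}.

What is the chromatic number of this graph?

3

C, D, E form a triangle, so at least 3 colors are needed.
One proper 3-coloring: A=3, B=2, C=3, D=2, E=1. Every edge joins two different colors.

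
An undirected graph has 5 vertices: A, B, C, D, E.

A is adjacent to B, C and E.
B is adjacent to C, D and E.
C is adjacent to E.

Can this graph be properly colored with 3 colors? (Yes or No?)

A, B, C, E are pairwise adjacent (a clique of size 4), so at least 4 colors are needed.
So 3 colors are not enough.

No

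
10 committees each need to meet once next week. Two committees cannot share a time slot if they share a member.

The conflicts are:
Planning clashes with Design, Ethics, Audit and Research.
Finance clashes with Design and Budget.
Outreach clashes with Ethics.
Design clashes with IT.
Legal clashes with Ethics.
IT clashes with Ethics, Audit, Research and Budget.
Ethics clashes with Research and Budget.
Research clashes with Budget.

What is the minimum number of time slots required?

4

IT, Ethics, Research, Budget pairwise conflict, so at least 4 time slots are needed.
Using 4 time slots: Planning=2, Finance=2, Outreach=2, Design=1, Legal=2, IT=2, Ethics=1, Audit=1, Research=4, Budget=3. Each listed conflict is separated.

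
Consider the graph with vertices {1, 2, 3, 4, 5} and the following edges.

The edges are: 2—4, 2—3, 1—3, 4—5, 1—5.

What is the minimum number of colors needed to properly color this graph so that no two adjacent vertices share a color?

3

The cycle 3-2-4-5-1-3 has odd length 5, so it cannot be 2-colored; at least 3 colors are needed.
3 colors suffice: 1=red, 2=blue, 3=green, 4=red, 5=blue. Every edge joins two different colors.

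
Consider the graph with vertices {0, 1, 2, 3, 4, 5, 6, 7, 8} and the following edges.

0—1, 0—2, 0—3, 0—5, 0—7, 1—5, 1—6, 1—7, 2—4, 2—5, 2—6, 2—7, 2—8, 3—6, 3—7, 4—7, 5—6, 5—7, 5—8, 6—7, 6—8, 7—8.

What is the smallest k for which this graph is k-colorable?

2, 5, 6, 7, 8 are pairwise adjacent (a clique of size 5), so at least 5 colors are needed.
5 colors suffice: color a → {7}; color b → {3, 4, 5}; color c → {0, 6}; color d → {1, 2}; color e → {8}. No two adjacent vertices share a color.

5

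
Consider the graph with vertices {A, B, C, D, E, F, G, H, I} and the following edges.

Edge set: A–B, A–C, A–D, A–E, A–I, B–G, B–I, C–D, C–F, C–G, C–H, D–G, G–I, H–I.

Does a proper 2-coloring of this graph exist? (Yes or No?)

A, B, I are mutually adjacent, so at least 3 colors are needed.
So 2 colors are not enough.

No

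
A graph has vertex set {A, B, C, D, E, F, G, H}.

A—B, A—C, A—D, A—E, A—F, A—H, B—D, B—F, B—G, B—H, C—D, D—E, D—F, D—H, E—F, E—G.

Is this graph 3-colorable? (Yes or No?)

No

A, D, E, F form a clique, so at least 4 colors are needed.
So 3 colors are not enough.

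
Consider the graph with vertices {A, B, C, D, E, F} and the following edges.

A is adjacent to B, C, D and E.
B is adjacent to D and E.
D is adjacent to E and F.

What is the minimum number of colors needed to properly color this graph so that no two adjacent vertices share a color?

4

A, B, D, E are pairwise adjacent (a clique of size 4), so at least 4 colors are needed.
4 colors suffice: A=blue, B=yellow, C=red, D=red, E=green, F=blue. No two adjacent vertices share a color.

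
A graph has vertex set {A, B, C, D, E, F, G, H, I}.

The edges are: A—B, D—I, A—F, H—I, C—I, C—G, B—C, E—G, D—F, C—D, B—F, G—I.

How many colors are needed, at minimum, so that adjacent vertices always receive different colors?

3

C, D, I form a triangle, so at least 3 colors are needed.
A valid assignment using 3 colors: A=green, B=blue, C=red, D=green, E=red, F=red, G=green, H=red, I=blue. No two adjacent vertices share a color.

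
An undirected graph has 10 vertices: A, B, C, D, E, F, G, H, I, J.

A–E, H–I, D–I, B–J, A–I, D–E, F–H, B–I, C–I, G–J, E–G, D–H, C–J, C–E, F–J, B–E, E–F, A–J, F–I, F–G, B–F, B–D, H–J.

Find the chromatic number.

E, F, G are pairwise adjacent, so at least 3 colors are needed.
3 colors suffice: color 1 → {E, I, J}; color 2 → {A, C, D, F}; color 3 → {B, G, H}. Every edge joins two different colors.

3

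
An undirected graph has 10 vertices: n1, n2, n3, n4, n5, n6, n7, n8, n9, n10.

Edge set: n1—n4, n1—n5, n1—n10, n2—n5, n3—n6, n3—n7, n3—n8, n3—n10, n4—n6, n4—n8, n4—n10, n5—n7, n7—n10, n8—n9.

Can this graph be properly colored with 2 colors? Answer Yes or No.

n1, n4, n10 are mutually adjacent, so at least 3 colors are needed.
So 2 colors are not enough.

No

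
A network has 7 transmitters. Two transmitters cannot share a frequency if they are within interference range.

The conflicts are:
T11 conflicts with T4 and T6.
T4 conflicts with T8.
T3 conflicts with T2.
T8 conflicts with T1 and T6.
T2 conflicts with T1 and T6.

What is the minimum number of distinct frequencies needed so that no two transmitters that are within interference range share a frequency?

T11 and T4 conflict, so at least 2 frequencies are needed.
2 frequencies suffice: frequency 1 → {T11, T8, T2}; frequency 2 → {T4, T3, T1, T6}. Each listed conflict is separated.

2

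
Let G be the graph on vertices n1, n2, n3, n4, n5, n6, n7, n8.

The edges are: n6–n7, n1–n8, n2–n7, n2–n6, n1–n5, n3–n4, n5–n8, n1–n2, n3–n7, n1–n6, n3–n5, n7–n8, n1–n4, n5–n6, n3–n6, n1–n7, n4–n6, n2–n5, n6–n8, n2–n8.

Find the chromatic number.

n1, n2, n5, n6, n8 are pairwise adjacent (a clique of size 5), so at least 5 colors are needed.
5 colors suffice: color 1 → {n6}; color 2 → {n1, n3}; color 3 → {n2, n4}; color 4 → {n5, n7}; color 5 → {n8}. Each edge has distinct colors on its endpoints.

5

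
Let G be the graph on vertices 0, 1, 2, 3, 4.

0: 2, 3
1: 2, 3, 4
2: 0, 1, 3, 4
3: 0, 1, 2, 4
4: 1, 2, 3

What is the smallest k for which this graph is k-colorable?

1, 2, 3, 4 are mutually adjacent (a clique of size 4), so at least 4 colors are needed.
A valid assignment using 4 colors: 0=green, 1=green, 2=red, 3=blue, 4=yellow. No two adjacent vertices share a color.

4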